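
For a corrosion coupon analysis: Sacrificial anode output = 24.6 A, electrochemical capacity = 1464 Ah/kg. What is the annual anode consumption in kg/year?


Annual consumption = current * hours per year / capacity
Rate = 24.6 * 8760 / 1464 = 147.2 kg/year

147.2 kg/year


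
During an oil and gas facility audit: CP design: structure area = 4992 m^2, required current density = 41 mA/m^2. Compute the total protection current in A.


I = area * current density, then convert mA → A (÷1000)
I = 4992 * 41 / 1000 = 204.67 A

204.67 A


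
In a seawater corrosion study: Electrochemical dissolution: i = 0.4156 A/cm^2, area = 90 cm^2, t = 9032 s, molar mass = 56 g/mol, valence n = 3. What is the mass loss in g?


Apply Faraday's law: m = i*A*t*M / (n*F)
Total charge passed Q = i*A*t = 0.4156*90*9032 = 337832.928 C
m = Q*M/(n*F) = 337832.928*56/(3*96485) = 65.36 g

65.36 g


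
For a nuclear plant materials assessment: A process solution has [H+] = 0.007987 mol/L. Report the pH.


pH = −log10[H+]
pH = −log10(0.007987) = 2.1

2.1


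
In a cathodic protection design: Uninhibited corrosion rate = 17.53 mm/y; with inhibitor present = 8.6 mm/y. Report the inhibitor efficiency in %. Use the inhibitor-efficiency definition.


Apply the inhibitor-efficiency definition: IE = (CR_blank − CR_inh)/CR_blank × 100
IE = (17.53 − 8.6) / 17.53 × 100
IE = 8.93 / 17.53 × 100 = 50.9 %

50.9 %


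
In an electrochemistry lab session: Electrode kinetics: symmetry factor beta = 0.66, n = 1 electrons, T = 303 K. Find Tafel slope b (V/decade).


Apply the Tafel slope relation: b = 2.303*R*T/(beta*n*F)
Numerator: 2.303 * 8.314 * 303 = 5801.58
Denominator: 0.66 * 1 * 96485 = 63680.1
b = 5801.58 / 63680.1 = 0.0911 V/decade

0.0911 V/decade


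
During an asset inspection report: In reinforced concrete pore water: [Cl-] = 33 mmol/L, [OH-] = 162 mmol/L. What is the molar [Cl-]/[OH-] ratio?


Threshold parameter = [Cl-] / [OH-] (molar basis; both in mmol/L, so units cancel)
Ratio = 33 / 162 = 0.2

0.2


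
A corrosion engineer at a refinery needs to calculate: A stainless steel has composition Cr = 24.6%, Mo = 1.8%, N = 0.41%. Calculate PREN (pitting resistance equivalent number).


Apply the PREN formula: PREN = Cr + 3.3*Mo + 16*N
PREN = 24.6 + 3.3*1.8 + 16*0.41
PREN = 24.6 + 5.94 + 6.56 = 37.1

37.1


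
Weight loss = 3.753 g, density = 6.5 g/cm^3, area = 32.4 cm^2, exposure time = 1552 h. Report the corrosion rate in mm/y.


Apply the mm/y weight-loss relation: CR = 87600 * W / (D * A * T)
Numerator: 87600 * 3.753 = 328762.8
Denominator: 6.5 * 32.4 * 1552 = 326851.2
CR = 328762.8 / 326851.2 = 1.005849 mm/y

1.005849 mm/y


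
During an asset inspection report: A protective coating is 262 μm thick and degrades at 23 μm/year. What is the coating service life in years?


Service life = thickness / degradation rate
Life = 262 / 23 = 11.4 years

11.4 years


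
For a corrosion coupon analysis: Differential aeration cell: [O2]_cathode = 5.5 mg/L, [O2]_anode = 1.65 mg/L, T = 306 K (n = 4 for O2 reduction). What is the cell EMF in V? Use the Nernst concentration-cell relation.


Apply the Nernst concentration-cell relation: E = (RT/nF)*ln(C_cathode/C_anode)
RT/nF = 8.314*306/(4*96485) = 0.00659192 V
ln(5.5/1.65) = 1.20397
E = 0.00659192 * 1.20397 = 0.00794 V

0.00794 V


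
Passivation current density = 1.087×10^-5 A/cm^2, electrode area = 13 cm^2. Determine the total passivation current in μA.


I = i_pass * A, then convert A → μA (×10^6)
I = 1.087×10^-5 * 13 * 10^6 = 141.31 μA

141.31 μA


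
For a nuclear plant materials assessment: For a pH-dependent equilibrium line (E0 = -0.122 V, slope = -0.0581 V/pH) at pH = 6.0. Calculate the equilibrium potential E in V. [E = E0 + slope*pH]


Apply the Pourbaix line equation: E = E0 + slope*pH
E = -0.122 + (-0.0581)*6.0 = -0.122 + (-0.3486) = -0.4706 V
Rounded to 3 decimal places: E = -0.471 V

-0.471 V


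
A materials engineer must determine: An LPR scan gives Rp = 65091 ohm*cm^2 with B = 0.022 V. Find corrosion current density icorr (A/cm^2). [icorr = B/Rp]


Apply the Stern-Geary relation: icorr = B / Rp
icorr = 0.022 / 65091 = 3.38×10^-7 A/cm^2

3.38×10^-7 A/cm^2


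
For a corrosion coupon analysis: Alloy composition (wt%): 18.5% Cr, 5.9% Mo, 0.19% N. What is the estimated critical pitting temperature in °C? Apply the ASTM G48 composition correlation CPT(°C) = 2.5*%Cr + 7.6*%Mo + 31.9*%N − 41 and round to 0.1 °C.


Apply the ASTM G48 empirical CPT estimate: CPT(°C) = 2.5*%Cr + 7.6*%Mo + 31.9*%N − 41
2.5*18.5 = 46.25; 7.6*5.9 = 44.84; 31.9*0.19 = 6.061
CPT = 46.25 + 44.84 + 6.061 − 41 = 56.151 °C
Rounded to 0.1 °C: CPT ≈ 56.2 °C

56.2 °C


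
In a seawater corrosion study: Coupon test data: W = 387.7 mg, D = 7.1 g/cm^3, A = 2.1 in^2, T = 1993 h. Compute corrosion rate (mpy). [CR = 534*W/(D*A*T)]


Apply the mpy weight-loss relation: CR = 534 * W / (D * A * T)
Numerator: 534 * 387.7 = 207031.8
Denominator: 7.1 * 2.1 * 1993 = 29715.63
CR = 207031.8 / 29715.63 = 6.9671 mpy

6.9671 mpy


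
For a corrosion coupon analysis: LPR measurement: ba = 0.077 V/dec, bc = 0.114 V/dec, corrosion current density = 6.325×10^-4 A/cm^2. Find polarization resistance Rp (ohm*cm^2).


Apply the Stern-Geary equation: Rp = ba*bc / (2.303*icorr*(ba+bc))
ba*bc = 0.077*0.114 = 0.008778
ba+bc = 0.191; 2.303*icorr*(ba+bc) = 2.303*6.325×10^-4*0.191 = 2.7821967×10^-4
Rp = 0.008778 / 2.7821967×10^-4 = 31.55 ohm*cm^2

31.55 ohm*cm^2


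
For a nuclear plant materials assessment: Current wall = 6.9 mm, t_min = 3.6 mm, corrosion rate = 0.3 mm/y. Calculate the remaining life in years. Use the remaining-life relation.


Apply the remaining-life relation: RL = (t_current − t_min) / CR
RL = (6.9 − 3.6) / 0.3 = 3.3 / 0.3 = 11.0 years

11.0 years


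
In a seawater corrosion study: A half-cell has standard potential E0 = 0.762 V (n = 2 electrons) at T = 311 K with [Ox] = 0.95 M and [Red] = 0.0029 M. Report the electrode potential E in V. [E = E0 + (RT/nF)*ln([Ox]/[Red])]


Apply the Nernst equation: E = E0 + (RT/nF)*ln([Ox]/[Red])
Step 1: RT/nF = 8.314*311/(2*96485) = 0.01339925 V
Step 2: [Ox]/[Red] = 0.95/0.0029 = 327.586207
Step 3: ln(327.586207) = 5.791751
Step 4: correction = 0.01339925 * 5.791751 = 0.078 V
E = 0.762 + 0.078 = 0.84 V

0.84 V


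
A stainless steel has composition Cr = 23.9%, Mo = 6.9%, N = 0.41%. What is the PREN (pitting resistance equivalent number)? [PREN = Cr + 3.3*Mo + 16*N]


Apply the PREN formula: PREN = Cr + 3.3*Mo + 16*N
PREN = 23.9 + 3.3*6.9 + 16*0.41
PREN = 23.9 + 22.77 + 6.56 = 53.23

53.23


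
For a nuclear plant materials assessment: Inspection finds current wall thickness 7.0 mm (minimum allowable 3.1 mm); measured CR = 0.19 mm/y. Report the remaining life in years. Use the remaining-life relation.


Apply the remaining-life relation: RL = (t_current − t_min) / CR
RL = (7.0 − 3.1) / 0.19 = 3.9 / 0.19 = 20.5 years

20.5 years


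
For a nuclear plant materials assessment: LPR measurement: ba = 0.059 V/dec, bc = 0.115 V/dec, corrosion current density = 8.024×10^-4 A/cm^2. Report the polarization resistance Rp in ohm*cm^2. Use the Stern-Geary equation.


Apply the Stern-Geary equation: Rp = ba*bc / (2.303*icorr*(ba+bc))
ba*bc = 0.059*0.115 = 0.006785
ba+bc = 0.174; 2.303*icorr*(ba+bc) = 2.303*8.024×10^-4*0.174 = 3.2153933×10^-4
Rp = 0.006785 / 3.2153933×10^-4 = 21.1 ohm*cm^2

21.1 ohm*cm^2


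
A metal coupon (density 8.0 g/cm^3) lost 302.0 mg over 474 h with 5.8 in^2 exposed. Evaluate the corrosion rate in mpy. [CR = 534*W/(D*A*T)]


Apply the mpy weight-loss relation: CR = 534 * W / (D * A * T)
Numerator: 534 * 302.0 = 161268.0
Denominator: 8.0 * 5.8 * 474 = 21993.6
CR = 161268.0 / 21993.6 = 7.3325 mpy

7.3325 mpy


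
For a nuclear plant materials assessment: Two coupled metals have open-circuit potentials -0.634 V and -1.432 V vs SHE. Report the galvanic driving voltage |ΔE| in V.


Driving voltage is the absolute potential difference.
|ΔE| = |-0.634 − (-1.432)| = 0.798 V

0.798 V


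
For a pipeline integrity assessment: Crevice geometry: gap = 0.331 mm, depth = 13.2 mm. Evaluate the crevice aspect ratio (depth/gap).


Aspect ratio = depth / gap
Ratio = 13.2 / 0.331 = 39.9

39.9


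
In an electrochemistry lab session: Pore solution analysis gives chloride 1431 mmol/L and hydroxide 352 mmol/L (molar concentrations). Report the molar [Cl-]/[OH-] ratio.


Threshold parameter = [Cl-] / [OH-] (molar basis; both in mmol/L, so units cancel)
Ratio = 1431 / 352 = 4.07

4.07


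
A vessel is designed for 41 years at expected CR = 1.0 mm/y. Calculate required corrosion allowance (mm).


Corrosion allowance = CR × design life
CA = 1.0 * 41 = 41.0 mm

41.0 mm


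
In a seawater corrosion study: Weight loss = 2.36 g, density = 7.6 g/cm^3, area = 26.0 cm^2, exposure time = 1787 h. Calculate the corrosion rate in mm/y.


Apply the mm/y weight-loss relation: CR = 87600 * W / (D * A * T)
Numerator: 87600 * 2.36 = 206736.0
Denominator: 7.6 * 26.0 * 1787 = 353111.2
CR = 206736.0 / 353111.2 = 0.58547 mm/y

0.58547 mm/y


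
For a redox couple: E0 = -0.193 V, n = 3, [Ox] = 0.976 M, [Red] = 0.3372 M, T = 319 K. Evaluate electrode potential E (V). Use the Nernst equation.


Apply the Nernst equation: E = E0 + (RT/nF)*ln([Ox]/[Red])
Step 1: RT/nF = 8.314*319/(3*96485) = 0.00916262 V
Step 2: [Ox]/[Red] = 0.976/0.3372 = 2.894425
Step 3: ln(2.894425) = 1.062786
Step 4: correction = 0.00916262 * 1.062786 = 0.01 V
E = -0.193 + 0.01 = -0.183 V

-0.183 V


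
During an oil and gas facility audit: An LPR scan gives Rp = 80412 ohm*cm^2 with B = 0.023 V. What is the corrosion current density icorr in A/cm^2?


Apply the Stern-Geary relation: icorr = B / Rp
icorr = 0.023 / 80412 = 2.86×10^-7 A/cm^2

2.86×10^-7 A/cm^2


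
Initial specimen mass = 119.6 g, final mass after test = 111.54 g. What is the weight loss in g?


Weight loss = initial − final
WL = 119.6 − 111.54 = 8.06 g

8.06 g


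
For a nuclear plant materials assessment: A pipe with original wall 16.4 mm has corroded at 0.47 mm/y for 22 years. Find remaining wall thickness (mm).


Remaining wall = original − CR × time
t = 16.4 − 0.47*22 = 16.4 − 10.34 = 6.06 mm

6.06 mm


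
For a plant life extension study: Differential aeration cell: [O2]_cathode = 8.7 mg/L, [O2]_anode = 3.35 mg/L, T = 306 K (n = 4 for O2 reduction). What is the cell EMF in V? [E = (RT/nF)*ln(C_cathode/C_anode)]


Apply the Nernst concentration-cell relation: E = (RT/nF)*ln(C_cathode/C_anode)
RT/nF = 8.314*306/(4*96485) = 0.00659192 V
ln(8.7/3.35) = 0.95436
E = 0.00659192 * 0.95436 = 0.00629 V

0.00629 V


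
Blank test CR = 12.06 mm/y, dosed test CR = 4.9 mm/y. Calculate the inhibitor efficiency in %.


Apply the inhibitor-efficiency definition: IE = (CR_blank − CR_inh)/CR_blank × 100
IE = (12.06 − 4.9) / 12.06 × 100
IE = 7.16 / 12.06 × 100 = 59.4 %

59.4 %


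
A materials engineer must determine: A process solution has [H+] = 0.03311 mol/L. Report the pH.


pH = −log10[H+]
pH = −log10(0.03311) = 1.48

1.48


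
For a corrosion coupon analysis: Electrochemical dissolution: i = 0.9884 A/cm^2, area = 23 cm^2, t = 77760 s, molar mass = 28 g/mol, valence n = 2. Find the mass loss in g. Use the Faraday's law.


Apply Faraday's law: m = i*A*t*M / (n*F)
Total charge passed Q = i*A*t = 0.9884*23*77760 = 1767733.632 C
m = Q*M/(n*F) = 1767733.632*28/(2*96485) = 256.4986 g

256.4986 g


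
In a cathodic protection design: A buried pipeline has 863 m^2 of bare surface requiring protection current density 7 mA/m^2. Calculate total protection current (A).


I = area * current density, then convert mA → A (÷1000)
I = 863 * 7 / 1000 = 6.04 A

6.04 A


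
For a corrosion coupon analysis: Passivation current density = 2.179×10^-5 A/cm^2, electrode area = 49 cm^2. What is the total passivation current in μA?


I = i_pass * A, then convert A → μA (×10^6)
I = 2.179×10^-5 * 49 * 10^6 = 1067.71 μA

1067.71 μA


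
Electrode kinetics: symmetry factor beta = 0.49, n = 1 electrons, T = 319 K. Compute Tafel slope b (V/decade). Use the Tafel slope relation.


Apply the Tafel slope relation: b = 2.303*R*T/(beta*n*F)
Numerator: 2.303 * 8.314 * 319 = 6107.94
Denominator: 0.49 * 1 * 96485 = 47277.65
b = 6107.94 / 47277.65 = 0.129 V/decade

0.129 V/decade


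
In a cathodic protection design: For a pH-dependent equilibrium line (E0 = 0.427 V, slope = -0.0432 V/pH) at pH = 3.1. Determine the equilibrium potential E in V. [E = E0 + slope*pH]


Apply the Pourbaix line equation: E = E0 + slope*pH
E = 0.427 + (-0.0432)*3.1 = 0.427 + (-0.13392) = 0.29308 V
Rounded to 4 decimal places: E = 0.2931 V

0.2931 V


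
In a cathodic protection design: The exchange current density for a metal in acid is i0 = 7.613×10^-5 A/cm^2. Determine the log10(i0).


i0 = 7.613×10^-5 A/cm^2
log10(i0) = -4.118

-4.118


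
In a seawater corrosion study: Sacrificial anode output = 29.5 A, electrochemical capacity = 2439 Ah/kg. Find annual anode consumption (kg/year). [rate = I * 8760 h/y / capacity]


Annual consumption = current * hours per year / capacity
Rate = 29.5 * 8760 / 2439 = 106.0 kg/year

106.0 kg/year


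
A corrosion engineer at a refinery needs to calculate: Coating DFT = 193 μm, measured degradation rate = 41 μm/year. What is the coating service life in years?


Service life = thickness / degradation rate
Life = 193 / 41 = 4.7 years

4.7 years


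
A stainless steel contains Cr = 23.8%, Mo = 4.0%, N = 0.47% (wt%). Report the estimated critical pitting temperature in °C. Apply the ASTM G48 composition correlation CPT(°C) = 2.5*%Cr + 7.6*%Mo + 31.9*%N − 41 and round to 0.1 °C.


Apply the ASTM G48 empirical CPT estimate: CPT(°C) = 2.5*%Cr + 7.6*%Mo + 31.9*%N − 41
2.5*23.8 = 59.5; 7.6*4.0 = 30.4; 31.9*0.47 = 14.993
CPT = 59.5 + 30.4 + 14.993 − 41 = 63.893 °C
Rounded to 0.1 °C: CPT ≈ 63.9 °C

63.9 °C


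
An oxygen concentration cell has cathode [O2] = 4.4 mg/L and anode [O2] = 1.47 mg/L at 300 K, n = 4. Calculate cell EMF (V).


Apply the Nernst concentration-cell relation: E = (RT/nF)*ln(C_cathode/C_anode)
RT/nF = 8.314*300/(4*96485) = 0.00646266 V
ln(4.4/1.47) = 1.09634
E = 0.00646266 * 1.09634 = 0.00709 V

0.00709 V


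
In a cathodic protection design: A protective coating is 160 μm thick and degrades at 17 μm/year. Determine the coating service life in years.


Service life = thickness / degradation rate
Life = 160 / 17 = 9.4 years

9.4 years


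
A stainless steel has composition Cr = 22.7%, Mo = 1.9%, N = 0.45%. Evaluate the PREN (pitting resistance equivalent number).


Apply the PREN formula: PREN = Cr + 3.3*Mo + 16*N
PREN = 22.7 + 3.3*1.9 + 16*0.45
PREN = 22.7 + 6.27 + 7.2 = 36.17

36.17


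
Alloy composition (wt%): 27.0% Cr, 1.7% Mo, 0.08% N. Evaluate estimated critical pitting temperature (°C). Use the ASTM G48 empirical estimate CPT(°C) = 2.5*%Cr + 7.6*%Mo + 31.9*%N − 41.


Apply the ASTM G48 empirical CPT estimate: CPT(°C) = 2.5*%Cr + 7.6*%Mo + 31.9*%N − 41
2.5*27.0 = 67.5; 7.6*1.7 = 12.92; 31.9*0.08 = 2.552
CPT = 67.5 + 12.92 + 2.552 − 41 = 41.972 °C
Rounded to 0.1 °C: CPT ≈ 42.0 °C

42.0 °C


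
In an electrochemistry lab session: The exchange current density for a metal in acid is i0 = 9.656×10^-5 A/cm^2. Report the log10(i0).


i0 = 9.656×10^-5 A/cm^2
log10(i0) = -4.015

-4.015


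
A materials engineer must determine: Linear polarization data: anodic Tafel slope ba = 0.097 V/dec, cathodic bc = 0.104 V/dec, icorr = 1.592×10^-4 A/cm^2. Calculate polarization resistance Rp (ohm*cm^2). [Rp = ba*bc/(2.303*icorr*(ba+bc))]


Apply the Stern-Geary equation: Rp = ba*bc / (2.303*icorr*(ba+bc))
ba*bc = 0.097*0.104 = 0.010088
ba+bc = 0.201; 2.303*icorr*(ba+bc) = 2.303*1.592×10^-4*0.201 = 7.3694158×10^-5
Rp = 0.010088 / 7.3694158×10^-5 = 136.89 ohm*cm^2

136.89 ohm*cm^2


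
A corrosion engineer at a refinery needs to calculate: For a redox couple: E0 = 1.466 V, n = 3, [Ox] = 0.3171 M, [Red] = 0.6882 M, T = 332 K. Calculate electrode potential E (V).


Apply the Nernst equation: E = E0 + (RT/nF)*ln([Ox]/[Red])
Step 1: RT/nF = 8.314*332/(3*96485) = 0.00953602 V
Step 2: [Ox]/[Red] = 0.3171/0.6882 = 0.460767
Step 3: ln(0.460767) = -0.774863
Step 4: correction = 0.00953602 * -0.774863 = -0.007 V
E = 1.466 + -0.007 = 1.459 V

1.459 V


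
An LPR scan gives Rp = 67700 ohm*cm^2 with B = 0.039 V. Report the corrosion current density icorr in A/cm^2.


Apply the Stern-Geary relation: icorr = B / Rp
icorr = 0.039 / 67700 = 5.761×10^-7 A/cm^2

5.761×10^-7 A/cm^2


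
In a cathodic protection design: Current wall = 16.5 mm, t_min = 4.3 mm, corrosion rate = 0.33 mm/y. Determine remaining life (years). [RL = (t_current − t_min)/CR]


Apply the remaining-life relation: RL = (t_current − t_min) / CR
RL = (16.5 − 4.3) / 0.33 = 12.2 / 0.33 = 37.0 years

37.0 years


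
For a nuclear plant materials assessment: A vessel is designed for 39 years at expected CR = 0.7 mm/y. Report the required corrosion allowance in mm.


Corrosion allowance = CR × design life
CA = 0.7 * 39 = 27.3 mm

27.3 mm


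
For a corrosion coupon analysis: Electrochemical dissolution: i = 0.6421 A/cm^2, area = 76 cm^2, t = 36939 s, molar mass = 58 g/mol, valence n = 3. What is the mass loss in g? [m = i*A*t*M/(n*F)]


Apply Faraday's law: m = i*A*t*M / (n*F)
Total charge passed Q = i*A*t = 0.6421*76*36939 = 1802608.4244 C
m = Q*M/(n*F) = 1802608.4244*58/(3*96485) = 361.2 g

361.2 g


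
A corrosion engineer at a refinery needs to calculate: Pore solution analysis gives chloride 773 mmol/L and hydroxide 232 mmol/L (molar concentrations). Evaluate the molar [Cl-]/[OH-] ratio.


Threshold parameter = [Cl-] / [OH-] (molar basis; both in mmol/L, so units cancel)
Ratio = 773 / 232 = 3.33

3.33


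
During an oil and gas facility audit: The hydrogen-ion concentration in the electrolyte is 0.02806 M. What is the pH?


pH = −log10[H+]
pH = −log10(0.02806) = 1.55

1.55


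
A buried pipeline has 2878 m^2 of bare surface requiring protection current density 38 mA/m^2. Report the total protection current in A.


I = area * current density, then convert mA → A (÷1000)
I = 2878 * 38 / 1000 = 109.36 A

109.36 A


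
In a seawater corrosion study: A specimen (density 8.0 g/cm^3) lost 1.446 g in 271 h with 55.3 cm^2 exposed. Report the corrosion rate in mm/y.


Apply the mm/y weight-loss relation: CR = 87600 * W / (D * A * T)
Numerator: 87600 * 1.446 = 126669.6
Denominator: 8.0 * 55.3 * 271 = 119890.4
CR = 126669.6 / 119890.4 = 1.0565 mm/y

1.0565 mm/y


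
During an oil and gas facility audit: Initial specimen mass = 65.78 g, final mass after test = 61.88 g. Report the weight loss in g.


Weight loss = initial − final
WL = 65.78 − 61.88 = 3.9 g

3.9 g


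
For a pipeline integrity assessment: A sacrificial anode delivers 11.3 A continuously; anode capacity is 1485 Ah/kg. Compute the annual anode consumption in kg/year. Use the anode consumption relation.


Annual consumption = current * hours per year / capacity
Rate = 11.3 * 8760 / 1485 = 66.7 kg/year

66.7 kg/year


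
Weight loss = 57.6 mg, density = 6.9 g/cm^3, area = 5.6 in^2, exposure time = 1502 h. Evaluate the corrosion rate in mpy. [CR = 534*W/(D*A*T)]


Apply the mpy weight-loss relation: CR = 534 * W / (D * A * T)
Numerator: 534 * 57.6 = 30758.4
Denominator: 6.9 * 5.6 * 1502 = 58037.28
CR = 30758.4 / 58037.28 = 0.52998 mpy

0.52998 mpy


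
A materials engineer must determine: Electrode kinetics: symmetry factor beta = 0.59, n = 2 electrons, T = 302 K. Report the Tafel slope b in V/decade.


Apply the Tafel slope relation: b = 2.303*R*T/(beta*n*F)
Numerator: 2.303 * 8.314 * 302 = 5782.44
Denominator: 0.59 * 2 * 96485 = 113852.3
b = 5782.44 / 113852.3 = 0.051 V/decade

0.051 V/decade


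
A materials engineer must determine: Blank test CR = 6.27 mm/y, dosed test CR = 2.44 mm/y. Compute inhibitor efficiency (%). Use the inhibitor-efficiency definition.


Apply the inhibitor-efficiency definition: IE = (CR_blank − CR_inh)/CR_blank × 100
IE = (6.27 − 2.44) / 6.27 × 100
IE = 3.83 / 6.27 × 100 = 61.1 %

61.1 %


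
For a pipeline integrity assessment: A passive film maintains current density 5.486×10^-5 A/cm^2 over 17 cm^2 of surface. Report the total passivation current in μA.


I = i_pass * A, then convert A → μA (×10^6)
I = 5.486×10^-5 * 17 * 10^6 = 932.62 μA

932.62 μA


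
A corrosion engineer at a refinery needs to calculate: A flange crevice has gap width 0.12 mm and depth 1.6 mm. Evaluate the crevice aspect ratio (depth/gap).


Aspect ratio = depth / gap
Ratio = 1.6 / 0.12 = 13.3

13.3


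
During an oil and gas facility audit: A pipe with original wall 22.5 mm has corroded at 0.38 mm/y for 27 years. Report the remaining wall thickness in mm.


Remaining wall = original − CR × time
t = 22.5 − 0.38*27 = 22.5 − 10.26 = 12.24 mm

12.24 mm


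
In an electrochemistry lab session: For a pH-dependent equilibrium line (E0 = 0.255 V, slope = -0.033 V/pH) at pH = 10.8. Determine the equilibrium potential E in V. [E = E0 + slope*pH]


Apply the Pourbaix line equation: E = E0 + slope*pH
E = 0.255 + (-0.033)*10.8 = 0.255 + (-0.3564) = -0.1014 V
Rounded to 4 decimal places: E = -0.1014 V

-0.1014 V


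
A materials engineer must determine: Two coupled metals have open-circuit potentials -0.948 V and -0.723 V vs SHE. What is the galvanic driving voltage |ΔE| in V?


Driving voltage is the absolute potential difference.
|ΔE| = |-0.948 − (-0.723)| = 0.225 V

0.225 V


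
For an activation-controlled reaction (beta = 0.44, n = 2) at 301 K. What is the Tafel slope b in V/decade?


Apply the Tafel slope relation: b = 2.303*R*T/(beta*n*F)
Numerator: 2.303 * 8.314 * 301 = 5763.29
Denominator: 0.44 * 2 * 96485 = 84906.8
b = 5763.29 / 84906.8 = 0.0679 V/decade

0.0679 V/decade


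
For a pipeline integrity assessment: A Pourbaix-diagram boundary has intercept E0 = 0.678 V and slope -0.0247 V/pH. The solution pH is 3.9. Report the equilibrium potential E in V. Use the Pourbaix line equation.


Apply the Pourbaix line equation: E = E0 + slope*pH
E = 0.678 + (-0.0247)*3.9 = 0.678 + (-0.09633) = 0.58167 V
Rounded to 3 decimal places: E = 0.582 V

0.582 V


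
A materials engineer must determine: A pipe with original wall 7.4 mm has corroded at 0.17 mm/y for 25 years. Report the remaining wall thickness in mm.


Remaining wall = original − CR × time
t = 7.4 − 0.17*25 = 7.4 − 4.25 = 3.15 mm

3.15 mm


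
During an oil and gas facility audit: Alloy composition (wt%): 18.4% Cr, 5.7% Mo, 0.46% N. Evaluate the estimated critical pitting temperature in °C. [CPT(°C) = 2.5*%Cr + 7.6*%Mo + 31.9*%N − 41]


Apply the ASTM G48 empirical CPT estimate: CPT(°C) = 2.5*%Cr + 7.6*%Mo + 31.9*%N − 41
2.5*18.4 = 46; 7.6*5.7 = 43.32; 31.9*0.46 = 14.674
CPT = 46 + 43.32 + 14.674 − 41 = 62.994 °C
Rounded to 0.1 °C: CPT ≈ 63.0 °C

63.0 °C


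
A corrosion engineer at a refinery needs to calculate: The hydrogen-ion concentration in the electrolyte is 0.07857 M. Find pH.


pH = −log10[H+]
pH = −log10(0.07857) = 1.1

1.1


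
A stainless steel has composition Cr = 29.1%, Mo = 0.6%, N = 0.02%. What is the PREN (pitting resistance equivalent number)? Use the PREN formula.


Apply the PREN formula: PREN = Cr + 3.3*Mo + 16*N
PREN = 29.1 + 3.3*0.6 + 16*0.02
PREN = 29.1 + 1.98 + 0.32 = 31.4

31.4


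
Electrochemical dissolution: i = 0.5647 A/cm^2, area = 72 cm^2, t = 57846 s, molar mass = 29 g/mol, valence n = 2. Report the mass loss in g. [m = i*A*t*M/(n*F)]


Apply Faraday's law: m = i*A*t*M / (n*F)
Total charge passed Q = i*A*t = 0.5647*72*57846 = 2351925.8064 C
m = Q*M/(n*F) = 2351925.8064*29/(2*96485) = 353.45312 g

353.45312 g


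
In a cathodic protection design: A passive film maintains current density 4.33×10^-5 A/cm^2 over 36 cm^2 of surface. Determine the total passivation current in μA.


I = i_pass * A, then convert A → μA (×10^6)
I = 4.33×10^-5 * 36 * 10^6 = 1558.8 μA

1558.8 μA


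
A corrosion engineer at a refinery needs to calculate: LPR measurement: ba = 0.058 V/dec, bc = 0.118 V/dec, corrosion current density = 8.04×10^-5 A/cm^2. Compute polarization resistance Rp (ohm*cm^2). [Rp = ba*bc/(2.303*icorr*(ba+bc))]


Apply the Stern-Geary equation: Rp = ba*bc / (2.303*icorr*(ba+bc))
ba*bc = 0.058*0.118 = 0.006844
ba+bc = 0.176; 2.303*icorr*(ba+bc) = 2.303*8.04×10^-5*0.176 = 3.2588371×10^-5
Rp = 0.006844 / 3.2588371×10^-5 = 210.0 ohm*cm^2

210.0 ohm*cm^2


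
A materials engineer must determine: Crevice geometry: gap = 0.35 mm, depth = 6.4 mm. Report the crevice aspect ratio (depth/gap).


Aspect ratio = depth / gap
Ratio = 6.4 / 0.35 = 18.3

18.3


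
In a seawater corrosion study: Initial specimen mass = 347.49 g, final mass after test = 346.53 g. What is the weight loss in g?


Weight loss = initial − final
WL = 347.49 − 346.53 = 0.96 g

0.96 g


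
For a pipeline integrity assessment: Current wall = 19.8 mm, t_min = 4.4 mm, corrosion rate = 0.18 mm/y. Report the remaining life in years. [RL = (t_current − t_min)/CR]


Apply the remaining-life relation: RL = (t_current − t_min) / CR
RL = (19.8 − 4.4) / 0.18 = 15.4 / 0.18 = 85.6 years

85.6 years


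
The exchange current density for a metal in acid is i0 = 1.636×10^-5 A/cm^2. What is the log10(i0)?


i0 = 1.636×10^-5 A/cm^2
log10(i0) = -4.786

-4.786


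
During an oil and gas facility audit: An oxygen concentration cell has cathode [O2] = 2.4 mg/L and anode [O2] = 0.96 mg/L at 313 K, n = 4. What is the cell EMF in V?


Apply the Nernst concentration-cell relation: E = (RT/nF)*ln(C_cathode/C_anode)
RT/nF = 8.314*313/(4*96485) = 0.00674271 V
ln(2.4/0.96) = 0.91629
E = 0.00674271 * 0.91629 = 0.00618 V

0.00618 V


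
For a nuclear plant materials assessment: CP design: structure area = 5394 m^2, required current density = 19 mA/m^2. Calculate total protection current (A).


I = area * current density, then convert mA → A (÷1000)
I = 5394 * 19 / 1000 = 102.49 A

102.49 A


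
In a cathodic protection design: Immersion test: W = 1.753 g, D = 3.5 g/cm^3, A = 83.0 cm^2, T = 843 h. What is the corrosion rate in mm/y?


Apply the mm/y weight-loss relation: CR = 87600 * W / (D * A * T)
Numerator: 87600 * 1.753 = 153562.8
Denominator: 3.5 * 83.0 * 843 = 244891.5
CR = 153562.8 / 244891.5 = 0.6271 mm/y

0.6271 mm/y


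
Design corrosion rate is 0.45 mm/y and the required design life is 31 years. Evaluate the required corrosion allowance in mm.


Corrosion allowance = CR × design life
CA = 0.45 * 31 = 13.95 mm

13.95 mm


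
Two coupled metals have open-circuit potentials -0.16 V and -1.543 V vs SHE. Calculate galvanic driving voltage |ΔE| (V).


Driving voltage is the absolute potential difference.
|ΔE| = |-0.16 − (-1.543)| = 1.383 V

1.383 V


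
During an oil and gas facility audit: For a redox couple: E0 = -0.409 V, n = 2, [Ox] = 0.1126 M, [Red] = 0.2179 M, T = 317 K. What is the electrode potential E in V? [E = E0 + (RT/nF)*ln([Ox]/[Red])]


Apply the Nernst equation: E = E0 + (RT/nF)*ln([Ox]/[Red])
Step 1: RT/nF = 8.314*317/(2*96485) = 0.01365776 V
Step 2: [Ox]/[Red] = 0.1126/0.2179 = 0.516751
Step 3: ln(0.516751) = -0.660194
Step 4: correction = 0.01365776 * -0.660194 = -0.009 V
E = -0.409 + -0.009 = -0.418 V

-0.418 V


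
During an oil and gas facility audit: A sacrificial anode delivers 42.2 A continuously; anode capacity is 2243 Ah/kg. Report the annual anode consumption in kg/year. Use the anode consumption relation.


Annual consumption = current * hours per year / capacity
Rate = 42.2 * 8760 / 2243 = 164.8 kg/year

164.8 kg/year


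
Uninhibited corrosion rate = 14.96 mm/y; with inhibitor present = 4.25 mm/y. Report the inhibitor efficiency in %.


Apply the inhibitor-efficiency definition: IE = (CR_blank − CR_inh)/CR_blank × 100
IE = (14.96 − 4.25) / 14.96 × 100
IE = 10.71 / 14.96 × 100 = 71.6 %

71.6 %


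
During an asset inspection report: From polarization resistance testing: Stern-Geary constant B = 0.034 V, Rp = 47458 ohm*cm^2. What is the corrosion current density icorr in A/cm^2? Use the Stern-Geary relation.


Apply the Stern-Geary relation: icorr = B / Rp
icorr = 0.034 / 47458 = 7.164×10^-7 A/cm^2

7.164×10^-7 A/cm^2


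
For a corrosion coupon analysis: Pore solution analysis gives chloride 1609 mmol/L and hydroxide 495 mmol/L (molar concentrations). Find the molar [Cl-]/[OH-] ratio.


Threshold parameter = [Cl-] / [OH-] (molar basis; both in mmol/L, so units cancel)
Ratio = 1609 / 495 = 3.25

3.25


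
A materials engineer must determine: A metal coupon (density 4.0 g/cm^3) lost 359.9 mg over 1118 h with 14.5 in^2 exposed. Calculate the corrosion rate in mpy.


Apply the mpy weight-loss relation: CR = 534 * W / (D * A * T)
Numerator: 534 * 359.9 = 192186.6
Denominator: 4.0 * 14.5 * 1118 = 64844.0
CR = 192186.6 / 64844.0 = 2.96383 mpy

2.96383 mpy


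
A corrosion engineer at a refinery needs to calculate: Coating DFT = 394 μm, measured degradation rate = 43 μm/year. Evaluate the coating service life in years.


Service life = thickness / degradation rate
Life = 394 / 43 = 9.2 years

9.2 years


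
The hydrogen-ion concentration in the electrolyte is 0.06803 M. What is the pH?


pH = −log10[H+]
pH = −log10(0.06803) = 1.17

1.17


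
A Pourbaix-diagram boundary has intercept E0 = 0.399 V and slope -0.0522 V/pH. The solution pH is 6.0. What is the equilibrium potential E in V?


Apply the Pourbaix line equation: E = E0 + slope*pH
E = 0.399 + (-0.0522)*6.0 = 0.399 + (-0.3132) = 0.0858 V
Rounded to 4 decimal places: E = 0.0858 V

0.0858 V


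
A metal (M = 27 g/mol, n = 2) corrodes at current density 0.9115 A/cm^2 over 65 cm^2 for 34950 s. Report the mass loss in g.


Apply Faraday's law: m = i*A*t*M / (n*F)
Total charge passed Q = i*A*t = 0.9115*65*34950 = 2070700.125 C
m = Q*M/(n*F) = 2070700.125*27/(2*96485) = 289.728 g

289.728 g


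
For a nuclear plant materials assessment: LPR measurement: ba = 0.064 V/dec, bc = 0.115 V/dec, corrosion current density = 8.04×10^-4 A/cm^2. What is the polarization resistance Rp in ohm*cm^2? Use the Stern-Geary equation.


Apply the Stern-Geary equation: Rp = ba*bc / (2.303*icorr*(ba+bc))
ba*bc = 0.064*0.115 = 0.00736
ba+bc = 0.179; 2.303*icorr*(ba+bc) = 2.303*8.04×10^-4*0.179 = 3.3143855×10^-4
Rp = 0.00736 / 3.3143855×10^-4 = 22.21 ohm*cm^2

22.21 ohm*cm^2


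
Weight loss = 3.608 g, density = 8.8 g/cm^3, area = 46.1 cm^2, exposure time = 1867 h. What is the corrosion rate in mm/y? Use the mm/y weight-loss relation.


Apply the mm/y weight-loss relation: CR = 87600 * W / (D * A * T)
Numerator: 87600 * 3.608 = 316060.8
Denominator: 8.8 * 46.1 * 1867 = 757404.56
CR = 316060.8 / 757404.56 = 0.4173 mm/y

0.4173 mm/y


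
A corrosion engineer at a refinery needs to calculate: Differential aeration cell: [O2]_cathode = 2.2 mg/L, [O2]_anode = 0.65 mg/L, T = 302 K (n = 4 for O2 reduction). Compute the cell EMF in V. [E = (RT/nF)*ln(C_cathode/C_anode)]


Apply the Nernst concentration-cell relation: E = (RT/nF)*ln(C_cathode/C_anode)
RT/nF = 8.314*302/(4*96485) = 0.00650575 V
ln(2.2/0.65) = 1.21924
E = 0.00650575 * 1.21924 = 0.00793 V

0.00793 V


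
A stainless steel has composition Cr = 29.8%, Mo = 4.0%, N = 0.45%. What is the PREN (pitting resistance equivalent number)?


Apply the PREN formula: PREN = Cr + 3.3*Mo + 16*N
PREN = 29.8 + 3.3*4.0 + 16*0.45
PREN = 29.8 + 13.2 + 7.2 = 50.2

50.2


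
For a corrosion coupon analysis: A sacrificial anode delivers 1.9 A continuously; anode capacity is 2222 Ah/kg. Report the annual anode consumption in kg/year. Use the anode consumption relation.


Annual consumption = current * hours per year / capacity
Rate = 1.9 * 8760 / 2222 = 7.5 kg/year

7.5 kg/year


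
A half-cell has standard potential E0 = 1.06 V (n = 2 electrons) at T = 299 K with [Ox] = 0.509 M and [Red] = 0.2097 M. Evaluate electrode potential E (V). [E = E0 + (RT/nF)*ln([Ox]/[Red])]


Apply the Nernst equation: E = E0 + (RT/nF)*ln([Ox]/[Red])
Step 1: RT/nF = 8.314*299/(2*96485) = 0.01288224 V
Step 2: [Ox]/[Red] = 0.509/0.2097 = 2.427277
Step 3: ln(2.427277) = 0.88677
Step 4: correction = 0.01288224 * 0.88677 = 0.011 V
E = 1.06 + 0.011 = 1.071 V

1.071 V


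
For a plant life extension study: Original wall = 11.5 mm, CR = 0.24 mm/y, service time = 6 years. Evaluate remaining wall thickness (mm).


Remaining wall = original − CR × time
t = 11.5 − 0.24*6 = 11.5 − 1.44 = 10.06 mm

10.06 mm


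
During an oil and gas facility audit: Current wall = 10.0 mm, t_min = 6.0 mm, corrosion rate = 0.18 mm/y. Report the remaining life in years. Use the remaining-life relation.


Apply the remaining-life relation: RL = (t_current − t_min) / CR
RL = (10.0 − 6.0) / 0.18 = 4.0 / 0.18 = 22.2 years

22.2 years


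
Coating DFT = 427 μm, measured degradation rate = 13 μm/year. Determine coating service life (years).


Service life = thickness / degradation rate
Life = 427 / 13 = 32.8 years

32.8 years


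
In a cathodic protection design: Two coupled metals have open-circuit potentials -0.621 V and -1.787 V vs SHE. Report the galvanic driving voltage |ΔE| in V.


Driving voltage is the absolute potential difference.
|ΔE| = |-0.621 − (-1.787)| = 1.166 V

1.166 V


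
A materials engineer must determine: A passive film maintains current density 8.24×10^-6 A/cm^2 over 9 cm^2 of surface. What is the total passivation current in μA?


I = i_pass * A, then convert A → μA (×10^6)
I = 8.24×10^-6 * 9 * 10^6 = 74.16 μA

74.16 μA


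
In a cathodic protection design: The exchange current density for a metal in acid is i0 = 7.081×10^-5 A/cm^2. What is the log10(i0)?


i0 = 7.081×10^-5 A/cm^2
log10(i0) = -4.15

-4.15


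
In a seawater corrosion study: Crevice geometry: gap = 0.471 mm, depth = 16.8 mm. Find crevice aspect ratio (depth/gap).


Aspect ratio = depth / gap
Ratio = 16.8 / 0.471 = 35.7

35.7


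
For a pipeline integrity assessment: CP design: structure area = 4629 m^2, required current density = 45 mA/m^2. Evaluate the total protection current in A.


I = area * current density, then convert mA → A (÷1000)
I = 4629 * 45 / 1000 = 208.31 A

208.31 A


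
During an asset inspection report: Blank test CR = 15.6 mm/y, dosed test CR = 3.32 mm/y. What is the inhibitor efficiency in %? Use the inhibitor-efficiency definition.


Apply the inhibitor-efficiency definition: IE = (CR_blank − CR_inh)/CR_blank × 100
IE = (15.6 − 3.32) / 15.6 × 100
IE = 12.28 / 15.6 × 100 = 78.7 %

78.7 %


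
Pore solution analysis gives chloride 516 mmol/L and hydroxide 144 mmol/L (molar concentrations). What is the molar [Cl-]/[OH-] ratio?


Threshold parameter = [Cl-] / [OH-] (molar basis; both in mmol/L, so units cancel)
Ratio = 516 / 144 = 3.58

3.58


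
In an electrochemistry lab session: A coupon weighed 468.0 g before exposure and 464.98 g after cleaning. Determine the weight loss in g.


Weight loss = initial − final
WL = 468.0 − 464.98 = 3.02 g

3.02 g


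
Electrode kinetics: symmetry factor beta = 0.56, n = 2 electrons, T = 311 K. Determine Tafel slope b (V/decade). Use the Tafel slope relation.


Apply the Tafel slope relation: b = 2.303*R*T/(beta*n*F)
Numerator: 2.303 * 8.314 * 311 = 5954.76
Denominator: 0.56 * 2 * 96485 = 108063.2
b = 5954.76 / 108063.2 = 0.055 V/decade

0.055 V/decade


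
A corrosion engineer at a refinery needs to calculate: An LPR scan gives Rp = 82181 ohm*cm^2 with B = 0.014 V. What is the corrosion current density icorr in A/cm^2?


Apply the Stern-Geary relation: icorr = B / Rp
icorr = 0.014 / 82181 = 1.704×10^-7 A/cm^2

1.704×10^-7 A/cm^2


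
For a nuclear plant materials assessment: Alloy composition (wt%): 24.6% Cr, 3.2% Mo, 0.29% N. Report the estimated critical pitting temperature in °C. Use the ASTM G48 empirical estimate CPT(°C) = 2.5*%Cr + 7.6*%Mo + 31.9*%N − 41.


Apply the ASTM G48 empirical CPT estimate: CPT(°C) = 2.5*%Cr + 7.6*%Mo + 31.9*%N − 41
2.5*24.6 = 61.5; 7.6*3.2 = 24.32; 31.9*0.29 = 9.251
CPT = 61.5 + 24.32 + 9.251 − 41 = 54.071 °C
Rounded to 0.1 °C: CPT ≈ 54.1 °C

54.1 °C


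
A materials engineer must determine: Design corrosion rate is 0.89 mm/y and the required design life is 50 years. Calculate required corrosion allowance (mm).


Corrosion allowance = CR × design life
CA = 0.89 * 50 = 44.5 mm

44.5 mm


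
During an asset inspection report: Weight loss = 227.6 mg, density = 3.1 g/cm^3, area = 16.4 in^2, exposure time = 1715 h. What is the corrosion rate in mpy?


Apply the mpy weight-loss relation: CR = 534 * W / (D * A * T)
Numerator: 534 * 227.6 = 121538.4
Denominator: 3.1 * 16.4 * 1715 = 87190.6
CR = 121538.4 / 87190.6 = 1.3939 mpy

1.3939 mpy


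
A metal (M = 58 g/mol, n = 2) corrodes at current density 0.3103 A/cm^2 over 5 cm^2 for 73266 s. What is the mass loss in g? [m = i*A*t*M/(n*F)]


Apply Faraday's law: m = i*A*t*M / (n*F)
Total charge passed Q = i*A*t = 0.3103*5*73266 = 113672.199 C
m = Q*M/(n*F) = 113672.199*58/(2*96485) = 34.1659 g

34.1659 g


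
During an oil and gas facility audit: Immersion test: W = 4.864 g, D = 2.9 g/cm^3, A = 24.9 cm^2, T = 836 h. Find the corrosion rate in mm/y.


Apply the mm/y weight-loss relation: CR = 87600 * W / (D * A * T)
Numerator: 87600 * 4.864 = 426086.4
Denominator: 2.9 * 24.9 * 836 = 60367.56
CR = 426086.4 / 60367.56 = 7.058201 mm/y

7.058201 mm/y


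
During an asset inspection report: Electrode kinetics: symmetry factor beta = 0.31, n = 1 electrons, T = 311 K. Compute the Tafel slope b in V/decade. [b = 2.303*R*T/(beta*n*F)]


Apply the Tafel slope relation: b = 2.303*R*T/(beta*n*F)
Numerator: 2.303 * 8.314 * 311 = 5954.76
Denominator: 0.31 * 1 * 96485 = 29910.35
b = 5954.76 / 29910.35 = 0.199 V/decade

0.199 V/decade


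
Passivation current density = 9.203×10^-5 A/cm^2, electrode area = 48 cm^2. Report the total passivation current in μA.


I = i_pass * A, then convert A → μA (×10^6)
I = 9.203×10^-5 * 48 * 10^6 = 4417.44 μA

4417.44 μA


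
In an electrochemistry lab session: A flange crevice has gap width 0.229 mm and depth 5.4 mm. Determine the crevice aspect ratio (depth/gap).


Aspect ratio = depth / gap
Ratio = 5.4 / 0.229 = 23.6

23.6


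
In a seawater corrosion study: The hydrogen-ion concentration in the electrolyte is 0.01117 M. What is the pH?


pH = −log10[H+]
pH = −log10(0.01117) = 1.95

1.95


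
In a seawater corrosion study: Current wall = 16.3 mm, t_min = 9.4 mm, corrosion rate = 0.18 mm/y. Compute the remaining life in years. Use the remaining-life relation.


Apply the remaining-life relation: RL = (t_current − t_min) / CR
RL = (16.3 − 9.4) / 0.18 = 6.9 / 0.18 = 38.3 years

38.3 years


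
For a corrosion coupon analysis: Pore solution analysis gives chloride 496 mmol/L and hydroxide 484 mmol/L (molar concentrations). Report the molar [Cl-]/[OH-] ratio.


Threshold parameter = [Cl-] / [OH-] (molar basis; both in mmol/L, so units cancel)
Ratio = 496 / 484 = 1.02

1.02


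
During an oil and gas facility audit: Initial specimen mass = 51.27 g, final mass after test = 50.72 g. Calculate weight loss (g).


Weight loss = initial − final
WL = 51.27 − 50.72 = 0.55 g

0.55 g


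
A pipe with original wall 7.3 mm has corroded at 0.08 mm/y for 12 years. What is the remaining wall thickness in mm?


Remaining wall = original − CR × time
t = 7.3 − 0.08*12 = 7.3 − 0.96 = 6.34 mm

6.34 mm


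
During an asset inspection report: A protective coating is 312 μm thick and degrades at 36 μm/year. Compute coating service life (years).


Service life = thickness / degradation rate
Life = 312 / 36 = 8.7 years

8.7 years
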